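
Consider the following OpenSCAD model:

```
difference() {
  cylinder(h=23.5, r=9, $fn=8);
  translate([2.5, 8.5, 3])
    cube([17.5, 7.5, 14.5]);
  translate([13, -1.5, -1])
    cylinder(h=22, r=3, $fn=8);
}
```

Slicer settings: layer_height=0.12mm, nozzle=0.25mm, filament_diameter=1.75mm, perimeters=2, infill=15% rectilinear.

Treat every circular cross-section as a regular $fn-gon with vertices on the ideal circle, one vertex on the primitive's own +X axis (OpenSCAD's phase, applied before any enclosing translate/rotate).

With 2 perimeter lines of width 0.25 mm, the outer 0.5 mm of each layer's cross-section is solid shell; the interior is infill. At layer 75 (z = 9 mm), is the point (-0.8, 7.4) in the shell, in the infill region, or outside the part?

At z = 9 mm: the r=9 cylinder gives a regular 8-gon of circumradius 9 (constant along its height); the cube at (2.5, 8.5) (footprint 17.5×7.5) is included at this height; the r=3 cylinder at (13, -1.5) contributes a regular 8-gon of circumradius 3; Subtracting the remaining from the first: starting from the r=9 cylinder, the 17.5×7.5 cube at (2.5, 8.5) misses the remaining region (no effect); the r=3 cylinder at (13, -1.5) misses the remaining region (no effect) — 1 connected region. Overall, the cross-section is a single solid region. The nearest boundary edge runs (-6.36, 6.36)→(0.00, 9.00); distance from the point to it = 1.17 mm. The point is inside the cross-section and 1.17 mm from the nearest boundary — more than the 0.5 mm shell width (2 × 0.25), so it's in the infill interior.

infill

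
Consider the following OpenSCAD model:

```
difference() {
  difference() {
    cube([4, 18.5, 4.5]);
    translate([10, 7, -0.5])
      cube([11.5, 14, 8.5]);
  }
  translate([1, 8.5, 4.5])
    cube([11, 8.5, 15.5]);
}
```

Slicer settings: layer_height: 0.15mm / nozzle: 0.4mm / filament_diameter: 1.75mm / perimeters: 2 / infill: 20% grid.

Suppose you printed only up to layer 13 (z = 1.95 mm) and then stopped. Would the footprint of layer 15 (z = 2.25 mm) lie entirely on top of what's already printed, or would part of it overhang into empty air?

entirely on top

Compare the two slices. At z = 1.95: the cube is present — its section is the full 4×18.5 rectangle (area 74.00 mm²); the cube at (10, 7) (footprint 11.5×14) is included at this height (area 161.00 mm²); After the difference (first − rest): starting from the 4×18.5 cube (74.00 mm²), the 11.5×14 cube at (10, 7) misses the remaining region (no effect) — area = 74.00 mm²; the cube at (1, 8.5) is absent (z outside [4.5, 20]); After the difference (first − rest): none of the subtracted shapes is present at this height, so that combined region is unchanged — area = 74.00 mm². At z = 2.25: the 4×18.5 cube contributes its full rectangle (area 74.00 mm²); the cube at (10, 7) (footprint 11.5×14) is included at this height (area 161.00 mm²); Taking the first minus the rest: starting from the 4×18.5 cube (74.00 mm²), the 11.5×14 cube at (10, 7) misses the remaining region (no effect) — area = 74.00 mm²; the cube at (1, 8.5) does not reach this height (z outside [4.5, 20]); After the difference (first − rest): none of the subtracted shapes is present at this height, so the result so far is unchanged — area = 74.00 mm². Checking containment: the cross-section at z = 2.25 is a subset of the cross-section at z = 1.95.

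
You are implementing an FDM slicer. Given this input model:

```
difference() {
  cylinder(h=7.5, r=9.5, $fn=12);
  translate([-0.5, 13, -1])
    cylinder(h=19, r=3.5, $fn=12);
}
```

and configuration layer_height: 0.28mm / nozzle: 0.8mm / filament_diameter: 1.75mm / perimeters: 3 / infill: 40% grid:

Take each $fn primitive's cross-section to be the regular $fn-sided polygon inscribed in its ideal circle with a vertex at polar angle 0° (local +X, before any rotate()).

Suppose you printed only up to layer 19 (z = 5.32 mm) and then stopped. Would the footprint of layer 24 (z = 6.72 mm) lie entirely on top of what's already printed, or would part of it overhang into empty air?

entirely on top

Compare the two slices. At z = 5.32: the r=9.5 cylinder contributes a regular 12-gon of circumradius 9.5 (area = (12/2)·9.500²·sin(360°/12) = 270.75 mm²); the r=3.5 cylinder at (-0.5, 13) contributes a regular 12-gon of circumradius 3.5 (area = (12/2)·3.500²·sin(360°/12) = 36.75 mm²); Taking the first minus the rest: starting from the r=9.5 cylinder (270.75 mm²), the r=3.5 cylinder at (-0.5, 13) misses the remaining region (no effect) — area = 270.75 mm². At z = 6.72: the cylinder: section is a regular 12-gon, circumradius r=9.5 (area = (12/2)·9.500²·sin(360°/12) = 270.75 mm²); the r=3.5 cylinder at (-0.5, 13) contributes a regular 12-gon of circumradius 3.5 (area = (12/2)·3.500²·sin(360°/12) = 36.75 mm²); After the difference (first − rest): starting from the r=9.5 cylinder (270.75 mm²), the r=3.5 cylinder at (-0.5, 13) misses the remaining region (no effect) — area = 270.75 mm². Checking containment: the cross-section at z = 6.72 is a subset of the cross-section at z = 5.32.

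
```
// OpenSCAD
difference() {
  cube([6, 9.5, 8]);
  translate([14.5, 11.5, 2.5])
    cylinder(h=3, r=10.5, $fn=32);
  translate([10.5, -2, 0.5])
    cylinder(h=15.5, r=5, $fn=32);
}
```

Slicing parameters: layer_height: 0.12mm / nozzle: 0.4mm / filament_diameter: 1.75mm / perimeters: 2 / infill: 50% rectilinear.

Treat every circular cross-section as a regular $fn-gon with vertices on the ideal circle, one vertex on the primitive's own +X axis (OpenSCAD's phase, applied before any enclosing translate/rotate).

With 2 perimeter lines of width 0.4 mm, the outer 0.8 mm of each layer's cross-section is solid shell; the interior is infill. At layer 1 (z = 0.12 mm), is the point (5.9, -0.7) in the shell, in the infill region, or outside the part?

outside

At z = 0.12 mm: the cube (footprint 6×9.5) is included at this height; the cylinder at (14.5, 11.5) is not intersected at this z (z outside [2.5, 5.5]); the cylinder at (10.5, -2) is not intersected at this z (z outside [0.5, 16]); Taking the first minus the rest: none of the subtracted shapes is present at this height, so the 6×9.5 cube is unchanged — 1 connected region. Overall, the cross-section is a single solid region. The nearest boundary edge runs (0.00, 0.00)→(6.00, 0.00); distance from the point to it = 0.70 mm. The point is not inside any of the regions above, so it lies outside the cross-section (0.70 mm from the nearest boundary).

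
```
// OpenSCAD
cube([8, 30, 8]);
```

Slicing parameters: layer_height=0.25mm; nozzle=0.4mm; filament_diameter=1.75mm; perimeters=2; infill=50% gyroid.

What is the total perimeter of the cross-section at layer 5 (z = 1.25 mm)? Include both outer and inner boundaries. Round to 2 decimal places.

At z = 1.25 mm: the cube is present — its section is the full 8×30 rectangle (perimeter 76.00 mm). Overall, the cross-section is a single solid region. Total boundary length (outer) = 76.00 mm.

76.00 mm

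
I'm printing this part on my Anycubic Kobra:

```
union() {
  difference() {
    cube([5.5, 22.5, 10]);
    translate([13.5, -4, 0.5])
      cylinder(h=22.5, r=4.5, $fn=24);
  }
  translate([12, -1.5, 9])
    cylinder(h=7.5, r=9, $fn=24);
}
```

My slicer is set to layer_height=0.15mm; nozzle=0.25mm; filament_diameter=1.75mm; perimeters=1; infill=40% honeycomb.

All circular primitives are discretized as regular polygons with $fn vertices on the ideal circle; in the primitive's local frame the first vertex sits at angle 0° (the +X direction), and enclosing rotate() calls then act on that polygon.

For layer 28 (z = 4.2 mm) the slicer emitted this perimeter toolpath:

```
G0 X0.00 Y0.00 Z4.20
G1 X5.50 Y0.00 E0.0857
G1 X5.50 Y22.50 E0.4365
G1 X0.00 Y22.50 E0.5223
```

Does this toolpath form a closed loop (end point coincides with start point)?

no

Start point (G0): (0.00, 0.00). End point (last G1): the path does not return to the start — open.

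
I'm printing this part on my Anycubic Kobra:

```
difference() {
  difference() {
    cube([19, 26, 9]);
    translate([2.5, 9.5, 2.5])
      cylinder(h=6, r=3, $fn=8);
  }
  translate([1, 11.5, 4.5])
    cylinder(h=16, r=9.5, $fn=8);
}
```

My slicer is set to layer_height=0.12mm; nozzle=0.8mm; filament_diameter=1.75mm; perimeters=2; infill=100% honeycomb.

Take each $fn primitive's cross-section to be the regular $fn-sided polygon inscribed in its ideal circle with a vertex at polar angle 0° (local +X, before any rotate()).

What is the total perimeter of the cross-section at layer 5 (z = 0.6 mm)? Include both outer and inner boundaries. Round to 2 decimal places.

90.00 mm

At z = 0.6 mm: the 19×26 cube contributes its full rectangle (perimeter 90.00 mm); the cylinder at (2.5, 9.5) is not intersected at this z (z outside [2.5, 8.5]); Subtracting the remaining from the first: none of the subtracted shapes is present at this height, so the 19×26 cube is unchanged — boundary = 90.00 mm; the cylinder at (1, 11.5) does not reach this height (z outside [4.5, 20.5]); Subtracting the remaining from the first: none of the subtracted shapes is present at this height, so that combined region is unchanged — boundary = 90.00 mm. Overall, the cross-section is a single solid region. Total boundary length (outer) = 90.00 mm.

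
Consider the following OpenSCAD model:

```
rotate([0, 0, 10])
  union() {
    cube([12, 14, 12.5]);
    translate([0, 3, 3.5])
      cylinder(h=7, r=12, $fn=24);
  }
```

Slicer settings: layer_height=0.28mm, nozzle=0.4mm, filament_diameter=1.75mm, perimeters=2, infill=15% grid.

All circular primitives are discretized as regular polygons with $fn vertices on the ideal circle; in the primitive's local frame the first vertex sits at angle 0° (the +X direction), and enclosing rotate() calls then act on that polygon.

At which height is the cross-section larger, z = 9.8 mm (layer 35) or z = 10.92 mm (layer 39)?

Layer 35 (z = 9.8): the cube (footprint 12×14) is included at this height (area 168.00 mm²); the r=12 cylinder at (0, 3) gives a regular 24-gon of circumradius 12 (constant along its height) (area = (24/2)·12.000²·sin(360°/24) = 447.24 mm²); Combining (union): the regions partially overlap — summed areas 615.24 mm² minus the doubly-counted overlap 144.32 mm² gives 470.91 mm² — area = 470.91 mm²; (rotated 10° about Z; rotation is an isometry so areas/perimeters/island counts are preserved). So its area = 470.91 mm². Layer 39 (z = 10.92): the 12×14 cube contributes its full rectangle (area 168.00 mm²); the cylinder at (0, 3) is absent (z outside [3.5, 10.5]); Combining (union): only the 12×14 cube is present, so the union is just that shape — area = 168.00 mm²; (rotated 10° about Z; rotation is an isometry so areas/perimeters/island counts are preserved). So its area = 168.00 mm². Layer 35 is larger (470.91 vs 168.00 mm²).

layer 35 (z = 9.8 mm)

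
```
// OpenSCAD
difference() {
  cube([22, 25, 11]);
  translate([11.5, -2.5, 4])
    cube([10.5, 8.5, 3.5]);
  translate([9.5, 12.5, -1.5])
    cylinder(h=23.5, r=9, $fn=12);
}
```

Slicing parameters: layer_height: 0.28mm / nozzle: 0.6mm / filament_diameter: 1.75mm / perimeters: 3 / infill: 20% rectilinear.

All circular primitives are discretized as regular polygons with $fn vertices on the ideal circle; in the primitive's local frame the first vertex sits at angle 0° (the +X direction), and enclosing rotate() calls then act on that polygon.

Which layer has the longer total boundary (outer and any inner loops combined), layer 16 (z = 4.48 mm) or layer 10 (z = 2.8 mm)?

Layer 16 (z = 4.48): the cube (footprint 22×25) is included at this height (perimeter 94.00 mm); the 10.5×8.5 cube at (11.5, -2.5) contributes its full rectangle (perimeter 38.00 mm); the r=9 cylinder at (9.5, 12.5) gives a regular 12-gon of circumradius 9 (constant along its height) (perimeter = 2·12·9.000·sin(180°/12) = 55.90 mm); Taking the first minus the rest: starting from the 22×25 cube, the 10.5×8.5 cube at (11.5, -2.5) partially overlaps it — only the 63.00 mm² overlap (of its 89.25 mm²) is removed, clipping the outline; the r=9 cylinder at (9.5, 12.5) partially overlaps it — only the 238.09 mm² overlap (of its 243.00 mm²) is removed, clipping the outline — boundary = 139.73 mm. So its perimeter = 139.73 mm. Layer 10 (z = 2.8): the cube (footprint 22×25) is included at this height (perimeter 94.00 mm); the cube at (11.5, -2.5) is not intersected at this z (z outside [4, 7.5]); the r=9 cylinder at (9.5, 12.5) contributes a regular 12-gon of circumradius 9 (perimeter = 2·12·9.000·sin(180°/12) = 55.90 mm); Taking the first minus the rest: starting from the 22×25 cube, the r=9 cylinder at (9.5, 12.5) lies wholly inside it (removes its full 243.00 mm² and its 55.90 mm outline becomes a hole wall) — boundary (outer + 1 inner loop) = 149.90 mm. So its perimeter = 149.90 mm. Layer 10 is larger (149.90 vs 139.73 mm).

layer 10 (z = 2.8 mm)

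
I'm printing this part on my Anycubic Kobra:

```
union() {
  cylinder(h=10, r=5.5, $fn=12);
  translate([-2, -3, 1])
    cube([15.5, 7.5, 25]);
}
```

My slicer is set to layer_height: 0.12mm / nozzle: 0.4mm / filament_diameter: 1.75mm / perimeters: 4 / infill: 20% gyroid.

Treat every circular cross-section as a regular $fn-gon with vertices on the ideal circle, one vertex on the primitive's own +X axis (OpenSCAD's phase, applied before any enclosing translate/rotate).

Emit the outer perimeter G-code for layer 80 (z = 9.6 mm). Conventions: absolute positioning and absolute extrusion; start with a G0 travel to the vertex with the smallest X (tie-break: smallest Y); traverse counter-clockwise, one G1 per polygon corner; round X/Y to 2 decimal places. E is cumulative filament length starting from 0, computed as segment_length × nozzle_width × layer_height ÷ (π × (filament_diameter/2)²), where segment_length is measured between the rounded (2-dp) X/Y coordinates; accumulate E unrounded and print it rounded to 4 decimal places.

G0 X-5.50 Y0.00 Z9.60
G1 X-4.76 Y-2.75 E0.0568
G1 X-2.75 Y-4.76 E0.1136
G1 X0.00 Y-5.50 E0.1704
G1 X2.75 Y-4.76 E0.2272
G1 X4.51 Y-3.00 E0.2769
G1 X13.50 Y-3.00 E0.4563
G1 X13.50 Y4.50 E0.6060
G1 X3.01 Y4.50 E0.8153
G1 X2.75 Y4.76 E0.8226
G1 X0.00 Y5.50 E0.8795
G1 X-2.75 Y4.76 E0.9363
G1 X-4.76 Y2.75 E0.9930
G1 X-5.50 Y0.00 E1.0499

At z = 9.6 mm: the r=5.5 cylinder contributes a regular 12-gon of circumradius 5.5; the cube at (-2, -3) (footprint 15.5×7.5) is included at this height; Taking the union: the regions partially overlap (shared area 51.19 mm²), so overlapping operands fuse into one piece — 1 connected region. The outline is a single polygon with 13 vertices. Extrusion per mm of travel: 0.4 × 0.12 / (π × 0.875²) = 0.019956. Accumulating E over each segment gives final E = 1.0499.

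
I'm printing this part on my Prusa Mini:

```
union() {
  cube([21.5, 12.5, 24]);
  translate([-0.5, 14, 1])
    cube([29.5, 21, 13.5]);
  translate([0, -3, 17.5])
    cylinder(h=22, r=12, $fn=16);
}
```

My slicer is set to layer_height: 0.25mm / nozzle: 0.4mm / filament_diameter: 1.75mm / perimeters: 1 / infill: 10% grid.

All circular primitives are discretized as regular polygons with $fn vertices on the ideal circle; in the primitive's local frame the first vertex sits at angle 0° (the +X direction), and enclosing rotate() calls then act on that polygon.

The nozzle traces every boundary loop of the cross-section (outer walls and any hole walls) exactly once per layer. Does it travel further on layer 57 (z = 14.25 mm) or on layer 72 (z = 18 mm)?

Layer 57 (z = 14.25): the cube is present — its section is the full 21.5×12.5 rectangle (perimeter 68.00 mm); the cube at (-0.5, 14) is present — its section is the full 29.5×21 rectangle (perimeter 101.00 mm); the cylinder at (0, -3) does not reach this height (z outside [17.5, 39.5]); Combining (union): the 2 present regions are separate (no shared area or edge), so areas and boundary lengths simply add and each stays a separate island — boundary = 169.00 mm. So its perimeter = 169.00 mm. Layer 72 (z = 18): the cube (footprint 21.5×12.5) is included at this height (perimeter 68.00 mm); the cube at (-0.5, 14) does not reach this height (z outside [1, 14.5]); the r=12 cylinder at (0, -3) gives a regular 16-gon of circumradius 12 (constant along its height) (perimeter = 2·16·12.000·sin(180°/16) = 74.91 mm); Combining (union): the regions partially overlap (shared area 75.11 mm²), so the edge portions inside another operand are dropped and the merged outline is re-measured after clipping — boundary = 106.84 mm. So its perimeter = 106.84 mm. Layer 57 is larger (169.00 vs 106.84 mm).

layer 57 (z = 14.25 mm)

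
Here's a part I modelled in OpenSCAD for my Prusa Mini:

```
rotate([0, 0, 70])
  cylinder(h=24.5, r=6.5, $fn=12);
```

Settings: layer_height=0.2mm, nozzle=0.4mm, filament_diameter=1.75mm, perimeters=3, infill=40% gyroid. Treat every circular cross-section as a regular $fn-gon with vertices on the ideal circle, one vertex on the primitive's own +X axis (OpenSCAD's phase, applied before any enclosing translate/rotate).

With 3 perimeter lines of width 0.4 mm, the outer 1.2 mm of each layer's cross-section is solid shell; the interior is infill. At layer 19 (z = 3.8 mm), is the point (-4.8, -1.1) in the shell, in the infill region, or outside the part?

infill

At z = 3.8 mm: the r=6.5 cylinder contributes a regular 12-gon of circumradius 6.5; (whole slice rotated 70° about Z — lengths, areas and connectivity unchanged). Overall, the cross-section is a single solid region. Undo the 70° rotation: the query point maps to (-2.675, 4.134) in the un-rotated model frame. The nearest boundary edge runs (-3.25, 5.63)→(-5.63, 3.25); distance from the point to it = 1.46 mm. The point is inside the cross-section and 1.46 mm from the nearest boundary — more than the 1.2 mm shell width (3 × 0.4), so it's in the infill interior.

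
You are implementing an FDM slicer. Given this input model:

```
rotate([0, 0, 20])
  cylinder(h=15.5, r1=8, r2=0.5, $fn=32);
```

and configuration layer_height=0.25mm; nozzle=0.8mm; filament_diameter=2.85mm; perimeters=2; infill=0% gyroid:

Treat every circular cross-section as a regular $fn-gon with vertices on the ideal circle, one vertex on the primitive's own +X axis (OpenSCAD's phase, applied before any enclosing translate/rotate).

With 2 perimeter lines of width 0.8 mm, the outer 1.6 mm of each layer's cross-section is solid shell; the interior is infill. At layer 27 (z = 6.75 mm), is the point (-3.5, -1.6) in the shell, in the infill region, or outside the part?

At z = 6.75 mm: the cone: at t=0.435 of its height the radius interpolates to r₁+(r₂−r₁)t = 4.734, giving a regular 32-gon of that circumradius; (whole slice rotated 20° about Z — lengths, areas and connectivity unchanged). Overall, the cross-section is a single solid region. Undo the 20° rotation: the query point maps to (-3.836, -0.306) in the un-rotated model frame. The nearest boundary edge runs (-4.73, 0.00)→(-4.64, -0.92); distance from the point to it = 0.86 mm. The point is inside the cross-section, 0.86 mm from the nearest boundary — within the 1.6 mm shell band (2 × 0.8).

shell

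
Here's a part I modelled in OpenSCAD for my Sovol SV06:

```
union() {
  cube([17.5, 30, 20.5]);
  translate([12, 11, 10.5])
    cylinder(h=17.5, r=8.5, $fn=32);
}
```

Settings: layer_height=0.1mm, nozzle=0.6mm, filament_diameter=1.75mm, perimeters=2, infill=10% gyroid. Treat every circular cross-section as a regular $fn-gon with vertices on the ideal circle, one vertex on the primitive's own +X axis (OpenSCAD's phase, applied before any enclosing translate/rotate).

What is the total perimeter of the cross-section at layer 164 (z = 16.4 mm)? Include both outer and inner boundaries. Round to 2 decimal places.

At z = 16.4 mm: the cube (footprint 17.5×30) is included at this height (perimeter 95.00 mm); the r=8.5 cylinder at (12, 11) gives a regular 32-gon of circumradius 8.5 (constant along its height) (perimeter = 2·32·8.500·sin(180°/32) = 53.32 mm); Combining (union): the regions partially overlap (shared area 198.92 mm²), so the edge portions inside another operand are dropped and the merged outline is re-measured after clipping — boundary = 96.79 mm. Overall, the cross-section is a single solid region. Total boundary length (outer) = 96.79 mm.

96.79 mm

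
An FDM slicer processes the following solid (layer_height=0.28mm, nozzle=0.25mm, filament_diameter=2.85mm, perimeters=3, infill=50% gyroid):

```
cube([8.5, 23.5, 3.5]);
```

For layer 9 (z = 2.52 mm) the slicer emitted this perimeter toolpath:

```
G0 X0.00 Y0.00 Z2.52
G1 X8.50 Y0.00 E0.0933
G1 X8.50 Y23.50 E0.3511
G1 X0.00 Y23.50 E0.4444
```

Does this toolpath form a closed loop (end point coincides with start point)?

no

Start point (G0): (0.00, 0.00). End point (last G1): the path does not return to the start — open.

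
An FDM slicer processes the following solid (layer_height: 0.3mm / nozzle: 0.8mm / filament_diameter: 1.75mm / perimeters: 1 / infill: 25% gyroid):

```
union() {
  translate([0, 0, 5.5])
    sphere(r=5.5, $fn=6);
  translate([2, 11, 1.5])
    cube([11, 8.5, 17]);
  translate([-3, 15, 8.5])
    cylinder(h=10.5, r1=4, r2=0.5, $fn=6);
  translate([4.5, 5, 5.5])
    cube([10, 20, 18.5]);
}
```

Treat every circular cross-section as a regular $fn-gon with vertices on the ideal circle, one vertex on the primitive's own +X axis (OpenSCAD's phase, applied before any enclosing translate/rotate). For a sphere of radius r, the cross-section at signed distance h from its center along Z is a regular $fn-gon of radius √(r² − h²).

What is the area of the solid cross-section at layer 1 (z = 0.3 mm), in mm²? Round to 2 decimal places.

At z = 0.3 mm: the r=5.5 sphere slices to a regular 6-gon of circumradius 1.792 (√(r²−h²) with h=5.2 from center) (area = (6/2)·1.792²·sin(360°/6) = 8.34 mm²); the cube at (2, 11) is absent (z outside [1.5, 18.5]); the cone at (-3, 15) is absent (z outside [8.5, 19]); the cube at (4.5, 5) is not intersected at this z (z outside [5.5, 24]); Taking the union: only the r=5.5 sphere is present, so the union is just that shape — area = 8.34 mm². Overall, the cross-section is a single solid region. Net area = 8.34 mm².

8.34 mm²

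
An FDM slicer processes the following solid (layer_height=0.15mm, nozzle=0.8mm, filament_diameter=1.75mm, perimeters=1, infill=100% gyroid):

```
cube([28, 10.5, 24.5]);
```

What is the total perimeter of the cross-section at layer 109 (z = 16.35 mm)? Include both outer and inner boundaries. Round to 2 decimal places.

77.00 mm

At z = 16.35 mm: the cube is present — its section is the full 28×10.5 rectangle (perimeter 77.00 mm). Overall, the cross-section is a single solid region. Total boundary length (outer) = 77.00 mm.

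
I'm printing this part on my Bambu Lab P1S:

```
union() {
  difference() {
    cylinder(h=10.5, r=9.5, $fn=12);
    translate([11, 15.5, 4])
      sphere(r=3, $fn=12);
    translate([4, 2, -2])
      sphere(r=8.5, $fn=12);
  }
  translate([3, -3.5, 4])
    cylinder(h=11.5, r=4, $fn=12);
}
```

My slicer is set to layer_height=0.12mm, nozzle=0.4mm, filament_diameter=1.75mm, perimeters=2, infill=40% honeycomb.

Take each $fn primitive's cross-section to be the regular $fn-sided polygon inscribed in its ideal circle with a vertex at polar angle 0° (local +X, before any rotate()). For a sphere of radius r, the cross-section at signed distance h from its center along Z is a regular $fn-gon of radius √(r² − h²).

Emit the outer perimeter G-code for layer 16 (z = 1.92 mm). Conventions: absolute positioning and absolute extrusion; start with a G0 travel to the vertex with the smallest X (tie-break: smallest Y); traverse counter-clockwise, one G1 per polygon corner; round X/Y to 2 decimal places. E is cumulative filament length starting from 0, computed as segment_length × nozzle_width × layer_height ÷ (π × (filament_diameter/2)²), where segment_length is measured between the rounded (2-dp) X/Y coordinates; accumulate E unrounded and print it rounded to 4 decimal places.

At z = 1.92 mm: the cylinder: section is a regular 12-gon, circumradius r=9.5; the r=3 sphere at (11, 15.5) slices to a regular 12-gon of circumradius 2.162 (√(r²−h²) with h=2.08 from center); the r=8.5 sphere at (4, 2) slices to a regular 12-gon of circumradius 7.542 (√(r²−h²) with h=3.92 from center); Taking the first minus the rest: starting from the r=9.5 cylinder, the r=3 sphere at (11, 15.5) misses the remaining region (no effect); the r=8.5 sphere at (4, 2) partially overlaps it — only the 139.90 mm² overlap (of its 170.65 mm²) is removed, clipping the outline — 1 connected region; the cylinder at (3, -3.5) does not reach this height (z outside [4, 15.5]); Combining (union): only the result so far is present, so the union is just that shape — 1 connected region. The outline is a single polygon with 18 vertices. Extrusion per mm of travel: 0.4 × 0.12 / (π × 0.875²) = 0.019956. Accumulating E over each segment gives final E = 1.3659.

G0 X-9.50 Y0.00 Z1.92
G1 X-8.23 Y-4.75 E0.0981
G1 X-4.75 Y-8.23 E0.1963
G1 X0.00 Y-9.50 E0.2945
G1 X4.75 Y-8.23 E0.3926
G1 X8.23 Y-4.75 E0.4908
G1 X8.47 Y-3.83 E0.5098
G1 X7.77 Y-4.53 E0.5295
G1 X4.00 Y-5.54 E0.6074
G1 X0.23 Y-4.53 E0.6853
G1 X-2.53 Y-1.77 E0.7632
G1 X-3.54 Y2.00 E0.8411
G1 X-2.53 Y5.77 E0.9190
G1 X0.23 Y8.53 E0.9969
G1 X1.92 Y8.99 E1.0318
G1 X0.00 Y9.50 E1.0715
G1 X-4.75 Y8.23 E1.1696
G1 X-8.23 Y4.75 E1.2678
G1 X-9.50 Y0.00 E1.3659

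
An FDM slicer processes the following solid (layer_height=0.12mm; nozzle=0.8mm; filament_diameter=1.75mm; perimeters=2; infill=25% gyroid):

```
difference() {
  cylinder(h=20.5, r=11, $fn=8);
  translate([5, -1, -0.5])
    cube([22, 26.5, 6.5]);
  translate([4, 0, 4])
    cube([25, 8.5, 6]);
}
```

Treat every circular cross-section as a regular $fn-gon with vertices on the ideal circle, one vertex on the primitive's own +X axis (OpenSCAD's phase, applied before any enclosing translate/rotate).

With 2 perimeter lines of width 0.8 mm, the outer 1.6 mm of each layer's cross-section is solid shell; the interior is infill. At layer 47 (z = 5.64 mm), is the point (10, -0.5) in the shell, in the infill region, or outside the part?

outside

At z = 5.64 mm: the r=11 cylinder contributes a regular 8-gon of circumradius 11; the cube at (5, -1) is present — its section is the full 22×26.5 rectangle; the cube at (4, 0) (footprint 25×8.5) is included at this height; After the difference (first − rest): starting from the r=11 cylinder, the 22×26.5 cube at (5, -1) partially overlaps it — only the 41.53 mm² overlap (of its 583.00 mm²) is removed, clipping the outline; the 25×8.5 cube at (4, 0) partially overlaps it — only the 8.50 mm² overlap (of its 212.50 mm²) is removed, clipping the outline — 1 connected region. Overall, the cross-section is a single solid region. The nearest boundary edge runs (5.00, -1.00)→(10.59, -1.00); distance from the point to it = 0.50 mm. The point is not inside any of the regions above, so it lies outside the cross-section (0.50 mm from the nearest boundary).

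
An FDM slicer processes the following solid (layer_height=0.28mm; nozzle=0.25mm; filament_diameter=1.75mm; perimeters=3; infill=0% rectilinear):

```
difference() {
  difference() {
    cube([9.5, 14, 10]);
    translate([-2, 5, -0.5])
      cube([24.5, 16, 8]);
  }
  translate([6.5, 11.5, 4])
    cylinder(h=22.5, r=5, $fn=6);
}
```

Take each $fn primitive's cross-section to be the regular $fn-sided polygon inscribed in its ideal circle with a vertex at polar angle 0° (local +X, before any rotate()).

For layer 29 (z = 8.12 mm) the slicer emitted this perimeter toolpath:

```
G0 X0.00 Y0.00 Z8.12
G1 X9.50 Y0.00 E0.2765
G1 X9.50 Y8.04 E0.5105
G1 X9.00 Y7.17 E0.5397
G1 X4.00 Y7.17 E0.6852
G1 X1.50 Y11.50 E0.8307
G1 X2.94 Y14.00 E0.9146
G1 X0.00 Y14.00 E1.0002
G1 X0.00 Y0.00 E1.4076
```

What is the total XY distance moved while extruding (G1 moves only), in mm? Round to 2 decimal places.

48.37 mm

Sum the Euclidean lengths of each G1 segment: total = 48.37 mm.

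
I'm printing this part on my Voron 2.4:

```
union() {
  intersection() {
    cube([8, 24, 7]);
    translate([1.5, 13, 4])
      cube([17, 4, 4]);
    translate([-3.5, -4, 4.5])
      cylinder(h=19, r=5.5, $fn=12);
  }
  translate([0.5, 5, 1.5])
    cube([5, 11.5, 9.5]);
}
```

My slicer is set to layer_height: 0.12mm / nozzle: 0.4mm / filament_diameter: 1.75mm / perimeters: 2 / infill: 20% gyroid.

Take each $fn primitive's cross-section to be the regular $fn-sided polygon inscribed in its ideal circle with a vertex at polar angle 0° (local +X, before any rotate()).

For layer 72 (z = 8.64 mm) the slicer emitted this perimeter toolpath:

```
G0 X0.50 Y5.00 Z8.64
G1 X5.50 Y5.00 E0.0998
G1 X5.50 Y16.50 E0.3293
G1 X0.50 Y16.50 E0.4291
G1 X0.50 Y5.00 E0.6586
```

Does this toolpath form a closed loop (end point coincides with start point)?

yes

Start point (G0): (0.50, 5.00). End point (last G1): the path returns to the start — closed.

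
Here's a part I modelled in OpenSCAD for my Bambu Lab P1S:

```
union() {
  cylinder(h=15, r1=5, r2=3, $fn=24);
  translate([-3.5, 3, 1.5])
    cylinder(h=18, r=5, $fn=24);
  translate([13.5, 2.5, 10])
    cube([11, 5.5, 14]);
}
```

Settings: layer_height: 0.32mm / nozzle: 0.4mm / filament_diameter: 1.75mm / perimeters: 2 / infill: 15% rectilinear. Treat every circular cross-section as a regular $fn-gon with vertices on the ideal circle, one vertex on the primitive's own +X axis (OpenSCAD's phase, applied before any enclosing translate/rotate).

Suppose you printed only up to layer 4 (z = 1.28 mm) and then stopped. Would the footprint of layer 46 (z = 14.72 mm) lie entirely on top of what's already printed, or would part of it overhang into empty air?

Compare the two slices. At z = 1.28: the cone (r1=5→r2=3) has section circumradius 4.829 here — a regular 24-gon (area = (24/2)·4.829²·sin(360°/24) = 72.44 mm²); the cylinder at (-3.5, 3) is not intersected at this z (z outside [1.5, 19.5]); the cube at (13.5, 2.5) is not intersected at this z (z outside [10, 24]); Combining (union): only the cone is present, so the union is just that shape — area = 72.44 mm². At z = 14.72: the cone: at t=0.981 of its height the radius interpolates to r₁+(r₂−r₁)t = 3.037, giving a regular 24-gon of that circumradius (area = (24/2)·3.037²·sin(360°/24) = 28.65 mm²); the cylinder at (-3.5, 3): section is a regular 24-gon, circumradius r=5 (area = (24/2)·5.000²·sin(360°/24) = 77.65 mm²); the cube at (13.5, 2.5) (footprint 11×5.5) is included at this height (area 60.50 mm²); Taking the union: the regions partially overlap — summed areas 166.80 mm² minus the doubly-counted overlap 14.57 mm² gives 152.23 mm² — area = 152.23 mm². Checking containment: at z = 14.72 the cross-section extends beyond the z = 1.28 cross-section by about 106.46 mm².

part overhangs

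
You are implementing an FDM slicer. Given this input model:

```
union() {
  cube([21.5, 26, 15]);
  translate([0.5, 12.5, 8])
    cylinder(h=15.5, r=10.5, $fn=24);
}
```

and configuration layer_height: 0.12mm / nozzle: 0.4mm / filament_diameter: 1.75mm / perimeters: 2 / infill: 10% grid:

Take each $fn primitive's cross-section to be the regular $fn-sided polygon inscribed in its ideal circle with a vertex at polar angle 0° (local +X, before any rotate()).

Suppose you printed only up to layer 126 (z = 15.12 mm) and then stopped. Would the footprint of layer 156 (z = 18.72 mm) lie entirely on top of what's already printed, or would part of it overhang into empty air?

entirely on top

Compare the two slices. At z = 15.12: the cube does not reach this height (z outside [0, 15]); the cylinder at (0.5, 12.5): section is a regular 24-gon, circumradius r=10.5 (area = (24/2)·10.500²·sin(360°/24) = 342.42 mm²); Combining (union): only the r=10.5 cylinder at (0.5, 12.5) is present, so the union is just that shape — area = 342.42 mm². At z = 18.72: the cube is absent (z outside [0, 15]); the r=10.5 cylinder at (0.5, 12.5) gives a regular 24-gon of circumradius 10.5 (constant along its height) (area = (24/2)·10.500²·sin(360°/24) = 342.42 mm²); Merging all regions: only the r=10.5 cylinder at (0.5, 12.5) is present, so the union is just that shape — area = 342.42 mm². Checking containment: the cross-section at z = 18.72 is a subset of the cross-section at z = 15.12.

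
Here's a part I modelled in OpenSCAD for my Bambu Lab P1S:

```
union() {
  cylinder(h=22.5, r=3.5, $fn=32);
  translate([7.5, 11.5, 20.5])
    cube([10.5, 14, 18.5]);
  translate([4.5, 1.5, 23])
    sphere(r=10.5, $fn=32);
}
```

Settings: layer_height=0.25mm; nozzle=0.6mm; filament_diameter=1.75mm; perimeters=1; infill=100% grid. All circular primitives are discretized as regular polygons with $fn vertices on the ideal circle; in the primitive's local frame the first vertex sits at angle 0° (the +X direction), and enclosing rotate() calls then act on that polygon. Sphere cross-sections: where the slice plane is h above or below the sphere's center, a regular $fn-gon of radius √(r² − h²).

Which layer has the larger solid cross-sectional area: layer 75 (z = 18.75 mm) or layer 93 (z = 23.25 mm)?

layer 93 (z = 23.25 mm)

Layer 75 (z = 18.75): the cylinder: section is a regular 32-gon, circumradius r=3.5 (area = (32/2)·3.500²·sin(360°/32) = 38.24 mm²); the cube at (7.5, 11.5) is absent (z outside [20.5, 39]); the r=10.5 sphere at (4.5, 1.5) contributes a regular 32-gon of circumradius √(10.5²−4.25²) = 9.601 (area = (32/2)·9.601²·sin(360°/32) = 287.76 mm²); Merging all regions: the r=3.5 cylinder lies entirely inside the r=10.5 sphere at (4.5, 1.5), so the union is just the r=10.5 sphere at (4.5, 1.5) — area = 287.76 mm². So its area = 287.76 mm². Layer 93 (z = 23.25): the cylinder does not reach this height (z outside [0, 22.5]); the cube at (7.5, 11.5) (footprint 10.5×14) is included at this height (area 147.00 mm²); the sphere at (4.5, 1.5): section is a regular 32-gon, circumradius = √(r²−h²) = √(10.5²−0.25²) = 10.497 (area = (32/2)·10.497²·sin(360°/32) = 343.94 mm²); Combining (union): the regions partially overlap — summed areas 490.94 mm² minus the doubly-counted overlap 0.00 mm² gives 490.94 mm² — area = 490.94 mm². So its area = 490.94 mm². Layer 93 is larger (490.94 vs 287.76 mm²).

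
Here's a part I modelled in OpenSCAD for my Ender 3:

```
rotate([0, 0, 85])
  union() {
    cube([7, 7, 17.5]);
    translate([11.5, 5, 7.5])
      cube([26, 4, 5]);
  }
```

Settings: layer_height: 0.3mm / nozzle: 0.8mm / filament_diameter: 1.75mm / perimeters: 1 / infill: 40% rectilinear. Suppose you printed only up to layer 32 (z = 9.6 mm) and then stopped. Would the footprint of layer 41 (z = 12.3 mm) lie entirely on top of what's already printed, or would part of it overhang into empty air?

entirely on top

Compare the two slices. At z = 9.6: the cube is present — its section is the full 7×7 rectangle (area 49.00 mm²); the cube at (11.5, 5) is present — its section is the full 26×4 rectangle (area 104.00 mm²); Taking the union: the 2 present regions are separate (no shared area or edge), so areas and boundary lengths simply add and each stays a separate island — area = 153.00 mm²; (whole slice rotated 85° about Z — lengths, areas and connectivity unchanged). At z = 12.3: the cube is present — its section is the full 7×7 rectangle (area 49.00 mm²); the cube at (11.5, 5) (footprint 26×4) is included at this height (area 104.00 mm²); Taking the union: the 2 present regions are separate (no shared area or edge), so areas and boundary lengths simply add and each stays a separate island — area = 153.00 mm²; (rotated 85° about Z; rotation is an isometry so areas/perimeters/island counts are preserved). Checking containment: the cross-section at z = 12.3 is a subset of the cross-section at z = 9.6.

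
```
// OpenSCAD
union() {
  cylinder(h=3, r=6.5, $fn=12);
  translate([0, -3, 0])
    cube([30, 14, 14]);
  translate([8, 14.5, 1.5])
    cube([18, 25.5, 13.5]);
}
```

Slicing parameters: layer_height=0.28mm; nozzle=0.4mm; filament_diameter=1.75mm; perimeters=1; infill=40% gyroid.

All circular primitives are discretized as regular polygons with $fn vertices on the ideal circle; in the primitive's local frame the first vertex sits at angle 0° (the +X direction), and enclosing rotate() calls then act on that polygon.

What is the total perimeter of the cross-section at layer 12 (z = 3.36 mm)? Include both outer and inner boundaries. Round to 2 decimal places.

At z = 3.36 mm: the cylinder is absent (z outside [0, 3]); the cube at (0, -3) (footprint 30×14) is included at this height (perimeter 88.00 mm); the 18×25.5 cube at (8, 14.5) contributes its full rectangle (perimeter 87.00 mm); Merging all regions: the 2 present regions are separate (no shared area or edge), so areas and boundary lengths simply add and each stays a separate island — boundary = 175.00 mm. Overall, the cross-section has 2 separate islands. Total boundary length (outer) = 175.00 mm.

175.00 mm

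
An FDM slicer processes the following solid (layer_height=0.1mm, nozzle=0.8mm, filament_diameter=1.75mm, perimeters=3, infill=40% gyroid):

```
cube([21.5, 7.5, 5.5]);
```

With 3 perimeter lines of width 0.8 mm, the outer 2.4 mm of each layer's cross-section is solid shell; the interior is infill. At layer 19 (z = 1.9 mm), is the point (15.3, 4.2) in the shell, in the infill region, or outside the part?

At z = 1.9 mm: the cube (footprint 21.5×7.5) is included at this height. Overall, the cross-section is a single solid region. The nearest boundary edge runs (21.50, 7.50)→(0.00, 7.50); distance from the point to it = 3.30 mm. The point is inside the cross-section and 3.30 mm from the nearest boundary — more than the 2.4 mm shell width (3 × 0.8), so it's in the infill interior.

infill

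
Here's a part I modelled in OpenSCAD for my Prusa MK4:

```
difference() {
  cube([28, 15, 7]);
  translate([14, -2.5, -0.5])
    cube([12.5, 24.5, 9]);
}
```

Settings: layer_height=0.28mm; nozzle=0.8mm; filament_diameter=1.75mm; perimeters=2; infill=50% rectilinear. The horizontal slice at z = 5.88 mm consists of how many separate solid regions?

2

At z = 5.88 mm: the cube (footprint 28×15) is included at this height; the 12.5×24.5 cube at (14, -2.5) contributes its full rectangle; Subtracting the remaining from the first: starting from the 28×15 cube, the 12.5×24.5 cube at (14, -2.5) partially overlaps it — only the 187.50 mm² overlap (of its 306.25 mm²) is removed, clipping the outline — 2 connected regions. The result has 2 disconnected regions.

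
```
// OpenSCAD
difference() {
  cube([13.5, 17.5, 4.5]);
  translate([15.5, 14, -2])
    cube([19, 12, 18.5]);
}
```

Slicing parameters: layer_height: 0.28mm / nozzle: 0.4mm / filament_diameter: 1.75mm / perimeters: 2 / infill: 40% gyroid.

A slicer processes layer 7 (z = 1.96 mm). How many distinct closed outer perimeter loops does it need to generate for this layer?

1

At z = 1.96 mm: the 13.5×17.5 cube contributes its full rectangle; the cube at (15.5, 14) is present — its section is the full 19×12 rectangle; After the difference (first − rest): starting from the 13.5×17.5 cube, the 19×12 cube at (15.5, 14) misses the remaining region (no effect) — 1 connected region. The result has 1 disconnected region.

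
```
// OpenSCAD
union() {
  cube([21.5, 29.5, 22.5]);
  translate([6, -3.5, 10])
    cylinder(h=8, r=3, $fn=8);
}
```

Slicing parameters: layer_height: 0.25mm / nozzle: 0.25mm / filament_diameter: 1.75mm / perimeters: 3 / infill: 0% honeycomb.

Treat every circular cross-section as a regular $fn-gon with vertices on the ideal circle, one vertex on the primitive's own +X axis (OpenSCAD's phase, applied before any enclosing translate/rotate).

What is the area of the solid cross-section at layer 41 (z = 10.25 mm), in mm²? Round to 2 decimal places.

659.71 mm²

At z = 10.25 mm: the cube is present — its section is the full 21.5×29.5 rectangle (area 634.25 mm²); the cylinder at (6, -3.5): section is a regular 8-gon, circumradius r=3 (area = (8/2)·3.000²·sin(360°/8) = 25.46 mm²); Taking the union: the 2 present regions are separate (no shared area or edge), so areas and boundary lengths simply add and each stays a separate island — area = 659.71 mm². Overall, the cross-section has 2 separate islands. Net area = 659.71 mm².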